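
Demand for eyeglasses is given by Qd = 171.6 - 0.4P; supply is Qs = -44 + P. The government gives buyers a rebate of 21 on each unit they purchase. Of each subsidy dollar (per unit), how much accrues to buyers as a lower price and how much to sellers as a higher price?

Pre-subsidy: 171.6 - 0.4P = -44 + P gives P* = 154, Q* = 110.
With the rebate, buyers effectively pay Pb = Ps − 21, where Ps is the price sellers receive.
Demand in terms of Ps becomes Qd = 171.6 − 0.4(Ps − 21) = 180 - 0.4Ps. Setting this equal to supply: 180 - 0.4Ps = -44 + Ps, so Ps = 160.
Buyers pay Pb = 160 − 21 = 139; Q' = -44 + 1·160 = 116.
Buyers' price falls by P* − Pb = 154 − 139 = 15; sellers' price rises by Ps − P* = 160 − 154 = 6.

Buyers gain 15 per unit; sellers gain 6 per unit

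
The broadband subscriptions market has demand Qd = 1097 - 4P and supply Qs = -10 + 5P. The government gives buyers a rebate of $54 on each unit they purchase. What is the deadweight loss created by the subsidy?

Pre-subsidy: 1097 - 4P = -10 + 5P gives P* = 123, Q* = 605.
With the rebate, buyers effectively pay Pb = Ps − 54, where Ps is the price sellers receive.
Demand in terms of Ps becomes Qd = 1097 − 4(Ps − 54) = 1313 - 4Ps. Setting this equal to supply: 1313 - 4Ps = -10 + 5Ps, so Ps = 147.
Buyers pay Pb = 147 − 54 = 93; Q' = -10 + 5·147 = 725.
The subsidy expands output by 725 − 605 = 120 past the efficient level; on those units the gap between marginal cost and willingness to pay runs from 0 up to 54.
DWL = ½ × 54 × 120 = 3240.

Deadweight loss = $3240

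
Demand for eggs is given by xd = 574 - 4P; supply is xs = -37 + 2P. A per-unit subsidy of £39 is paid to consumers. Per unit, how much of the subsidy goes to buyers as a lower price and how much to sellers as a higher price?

Buyers gain £13 per unit; sellers gain £26 per unit

Pre-subsidy: 574 - 4P = -37 + 2P gives P* = 611/6, x* = 500/3.
With the rebate, buyers effectively pay Pb = Ps − 39, where Ps is the price sellers receive.
Demand in terms of Ps becomes xd = 574 − 4(Ps − 39) = 730 - 4Ps. Setting this equal to supply: 730 - 4Ps = -37 + 2Ps, so Ps = 767/6.
Buyers pay Pb = 767/6 − 39 = 533/6; x' = -37 + 2·(767/6) = 656/3.
Buyers' price falls by P* − Pb = 611/6 − 533/6 = 13; sellers' price rises by Ps − P* = 767/6 − 611/6 = 26.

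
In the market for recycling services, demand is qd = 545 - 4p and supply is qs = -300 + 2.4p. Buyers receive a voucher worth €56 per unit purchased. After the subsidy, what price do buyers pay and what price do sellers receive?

Buyers pay €111.03125; sellers receive €167.03125

Pre-subsidy: 545 - 4p = -300 + 2.4p gives p* = 132.03125, q* = 16.875.
With the rebate, buyers effectively pay pb = ps − 56, where ps is the price sellers receive.
Demand in terms of ps becomes qd = 545 − 4(ps − 56) = 769 - 4ps. Setting this equal to supply: 769 - 4ps = -300 + 2.4ps, so ps = 167.03125.
Buyers pay pb = 167.03125 − 56 = 111.03125; q' = -300 + 2.4·167.03125 = 100.875.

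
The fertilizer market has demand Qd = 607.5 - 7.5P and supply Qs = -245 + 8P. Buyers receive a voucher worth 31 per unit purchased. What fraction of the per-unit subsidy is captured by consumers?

Pre-subsidy: 607.5 - 7.5P = -245 + 8P gives P* = 55, Q* = 195.
With the rebate, buyers effectively pay Pb = Ps − 31, where Ps is the price sellers receive.
Demand in terms of Ps becomes Qd = 607.5 − 7.5(Ps − 31) = 840 - 7.5Ps. Setting this equal to supply: 840 - 7.5Ps = -245 + 8Ps, so Ps = 70.
Buyers pay Pb = 70 − 31 = 39; Q' = -245 + 8·70 = 315.
Buyers' price falls by P* − Pb = 55 − 39 = 16; sellers' price rises by Ps − P* = 70 − 55 = 15.
So consumers capture 16/31 = 16/31 of each unit of subsidy.

Consumer share = 16/31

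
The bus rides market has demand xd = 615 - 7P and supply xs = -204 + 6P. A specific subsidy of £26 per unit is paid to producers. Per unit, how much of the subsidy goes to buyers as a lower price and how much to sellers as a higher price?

Buyers gain £12 per unit; sellers gain £14 per unit

Pre-subsidy: 615 - 7P = -204 + 6P gives P* = 63, x* = 174.
With the subsidy, sellers receive Ps = Pb + 26 for each unit, where Pb is the price buyers pay.
Supply in terms of Pb becomes xs = -204 + 6(Pb + 26) = -48 + 6Pb. Setting this equal to demand: 615 - 7Pb = -48 + 6Pb, so Pb = 51.
Sellers receive Ps = 51 + 26 = 77; x' = 615 − 7·51 = 258.
Buyers' price falls by P* − Pb = 63 − 51 = 12; sellers' price rises by Ps − P* = 77 − 63 = 14.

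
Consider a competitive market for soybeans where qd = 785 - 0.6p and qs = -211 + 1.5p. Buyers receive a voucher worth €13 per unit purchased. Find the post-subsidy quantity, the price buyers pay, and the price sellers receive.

q' = 506; buyers pay €465; sellers receive €478

Pre-subsidy: 785 - 0.6p = -211 + 1.5p gives p* = 3320/7, q* = 3503/7.
With the rebate, buyers effectively pay pb = ps − 13, where ps is the price sellers receive.
Demand in terms of ps becomes qd = 785 − 0.6(ps − 13) = 792.8 - 0.6ps. Setting this equal to supply: 792.8 - 0.6ps = -211 + 1.5ps, so ps = 478.
Buyers pay pb = 478 − 13 = 465; q' = -211 + 1.5·478 = 506.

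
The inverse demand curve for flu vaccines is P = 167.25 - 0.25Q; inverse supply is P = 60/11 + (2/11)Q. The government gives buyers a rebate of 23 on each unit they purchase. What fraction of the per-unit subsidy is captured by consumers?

Pre-subsidy: 167.25 - 0.25Q = 60/11 + (2/11)Q gives Q* = 7119/19 and P* = 1398/19.
With the rebate, buyers effectively pay Pb = Ps − 23, where Ps is the price sellers receive.
On the curves, Pb = 167.25 - 0.25Q and Ps = 60/11 + (2/11)Q; the wedge Ps − Pb = 23 gives 60/11 + (2/11)Q − (167.25 - 0.25Q) = 23, so Q' = 8131/19.
Then Pb = 167.25 − 0.25·(8131/19) = 1145/19 and Ps = 60/11 + (2/11)·(8131/19) = 1582/19.
Buyers' price falls by P* − Pb = 1398/19 − 1145/19 = 253/19; sellers' price rises by Ps − P* = 1582/19 − 1398/19 = 184/19.
So consumers capture (253/19)/23 = 11/19 of each unit of subsidy.

Consumer share = 11/19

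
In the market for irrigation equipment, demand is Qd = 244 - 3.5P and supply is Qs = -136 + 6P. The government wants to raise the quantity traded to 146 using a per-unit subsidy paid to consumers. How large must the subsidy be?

At Q = 146, invert demand for the buyer price: Pb = (244 − 146)/3.5 = 28; invert supply for the seller price: Ps = (146 − (-136))/6 = 47.
The subsidy must fill the gap: s = Ps − Pb = 47 − 28 = 19.

Required subsidy s = 19 per unit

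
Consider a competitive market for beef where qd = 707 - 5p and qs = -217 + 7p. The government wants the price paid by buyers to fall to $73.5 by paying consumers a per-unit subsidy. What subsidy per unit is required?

Required subsidy s = $6 per unit

At a buyer price of 73.5, quantity demanded is 707 − 5·73.5 = 339.5.
Sellers supply 339.5 only when they receive ps with -217 + 7·ps = 339.5, i.e. ps = 79.5.
s = ps − pb = 79.5 − 73.5 = 6.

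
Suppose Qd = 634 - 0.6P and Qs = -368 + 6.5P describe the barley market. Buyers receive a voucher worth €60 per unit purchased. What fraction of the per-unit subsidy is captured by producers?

Pre-subsidy: 634 - 0.6P = -368 + 6.5P gives P* = 10020/71, Q* = 39002/71.
With the rebate, buyers effectively pay Pb = Ps − 60, where Ps is the price sellers receive.
Demand in terms of Ps becomes Qd = 634 − 0.6(Ps − 60) = 670 - 0.6Ps. Setting this equal to supply: 670 - 0.6Ps = -368 + 6.5Ps, so Ps = 10380/71.
Buyers pay Pb = 10380/71 − 60 = 6120/71; Q' = -368 + 6.5·(10380/71) = 41342/71.
Buyers' price falls by P* − Pb = 10020/71 − 6120/71 = 3900/71; sellers' price rises by Ps − P* = 10380/71 − 10020/71 = 360/71.
So producers capture (360/71)/60 = 6/71 of each unit of subsidy.

Producer share = 6/71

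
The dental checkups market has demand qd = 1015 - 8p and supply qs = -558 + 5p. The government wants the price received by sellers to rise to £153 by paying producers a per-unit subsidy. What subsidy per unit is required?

At a seller price of 153, quantity supplied is -558 + 5·153 = 207.
Buyers absorb 207 only when they pay pb with 1015 − 8·pb = 207, i.e. pb = 101.
s = ps − pb = 153 − 101 = 52.

Required subsidy s = £52 per unit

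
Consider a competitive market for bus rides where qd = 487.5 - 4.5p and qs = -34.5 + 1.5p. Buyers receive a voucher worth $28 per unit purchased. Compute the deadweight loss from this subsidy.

Pre-subsidy: 487.5 - 4.5p = -34.5 + 1.5p gives p* = 87, q* = 96.
With the rebate, buyers effectively pay pb = ps − 28, where ps is the price sellers receive.
Demand in terms of ps becomes qd = 487.5 − 4.5(ps − 28) = 613.5 - 4.5ps. Setting this equal to supply: 613.5 - 4.5ps = -34.5 + 1.5ps, so ps = 108.
Buyers pay pb = 108 − 28 = 80; q' = -34.5 + 1.5·108 = 127.5.
The subsidy expands output by 127.5 − 96 = 31.5 past the efficient level; on those units the gap between marginal cost and willingness to pay runs from 0 up to 28.
DWL = ½ × 28 × 31.5 = 441.

Deadweight loss = $441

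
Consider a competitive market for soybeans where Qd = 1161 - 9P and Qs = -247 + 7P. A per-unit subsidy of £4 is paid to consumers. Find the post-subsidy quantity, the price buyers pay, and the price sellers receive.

Q' = 384.75; buyers pay £86.25; sellers receive £90.25

Pre-subsidy: 1161 - 9P = -247 + 7P gives P* = 88, Q* = 369.
With the rebate, buyers effectively pay Pb = Ps − 4, where Ps is the price sellers receive.
Demand in terms of Ps becomes Qd = 1161 − 9(Ps − 4) = 1197 - 9Ps. Setting this equal to supply: 1197 - 9Ps = -247 + 7Ps, so Ps = 90.25.
Buyers pay Pb = 90.25 − 4 = 86.25; Q' = -247 + 7·90.25 = 384.75.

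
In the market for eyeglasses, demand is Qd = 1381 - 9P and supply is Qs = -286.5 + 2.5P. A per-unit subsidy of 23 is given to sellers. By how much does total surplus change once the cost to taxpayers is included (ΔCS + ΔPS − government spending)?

Net change in total surplus = -517.5

Pre-subsidy: 1381 - 9P = -286.5 + 2.5P gives P* = 145, Q* = 76.
With the subsidy, sellers receive Ps = Pb + 23 for each unit, where Pb is the price buyers pay.
Supply in terms of Pb becomes Qs = -286.5 + 2.5(Pb + 23) = -229 + 2.5Pb. Setting this equal to demand: 1381 - 9Pb = -229 + 2.5Pb, so Pb = 140.
Sellers receive Ps = 140 + 23 = 163; Q' = 1381 − 9·140 = 121.
ΔCS = ½(76 + 121)(145 − 140) = 492.5; ΔPS = ½(76 + 121)(163 − 145) = 1773.
Government spending = 23 × 121 = 2783.
Net change = 492.5 + 1773 − 2783 = -517.5. The loss equals the DWL triangle ½·23·45.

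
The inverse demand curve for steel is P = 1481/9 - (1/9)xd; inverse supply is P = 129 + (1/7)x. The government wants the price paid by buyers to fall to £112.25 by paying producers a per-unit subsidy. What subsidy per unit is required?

Required subsidy s = £84 per unit

At a buyer price of 112.25, quantity demanded is 1481 − 9·112.25 = 470.75.
Sellers supply 470.75 only when they receive Ps = 129 + (1/7)·470.75 = 196.25.
s = Ps − Pb = 196.25 − 112.25 = 84.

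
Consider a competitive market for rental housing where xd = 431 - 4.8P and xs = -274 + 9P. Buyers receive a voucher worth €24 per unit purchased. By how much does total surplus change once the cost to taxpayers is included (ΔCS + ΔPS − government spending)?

Pre-subsidy: 431 - 4.8P = -274 + 9P gives P* = 1175/23, x* = 4273/23.
With the rebate, buyers effectively pay Pb = Ps − 24, where Ps is the price sellers receive.
Demand in terms of Ps becomes xd = 431 − 4.8(Ps − 24) = 546.2 - 4.8Ps. Setting this equal to supply: 546.2 - 4.8Ps = -274 + 9Ps, so Ps = 1367/23.
Buyers pay Pb = 1367/23 − 24 = 815/23; x' = -274 + 9·(1367/23) = 6001/23.
ΔCS = ½(4273/23 + 6001/23)(1175/23 − 815/23) = 1849320/529; ΔPS = ½(4273/23 + 6001/23)(1367/23 − 1175/23) = 986304/529.
Government spending = 24 × 6001/23 = 144024/23.
Net change = 1849320/529 + 986304/529 − 144024/23 = -20736/23. The loss equals the DWL triangle ½·24·1728/23.

Net change in total surplus = -20736/23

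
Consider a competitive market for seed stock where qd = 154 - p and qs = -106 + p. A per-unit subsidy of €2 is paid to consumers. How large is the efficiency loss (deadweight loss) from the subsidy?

Pre-subsidy: 154 - p = -106 + p gives p* = 130, q* = 24.
With the rebate, buyers effectively pay pb = ps − 2, where ps is the price sellers receive.
Demand in terms of ps becomes qd = 154 − 1(ps − 2) = 156 - ps. Setting this equal to supply: 156 - ps = -106 + ps, so ps = 131.
Buyers pay pb = 131 − 2 = 129; q' = -106 + 1·131 = 25.
The subsidy expands output by 25 − 24 = 1 past the efficient level; on those units the gap between marginal cost and willingness to pay runs from 0 up to 2.
DWL = ½ × 2 × 1 = 1.

Deadweight loss = €1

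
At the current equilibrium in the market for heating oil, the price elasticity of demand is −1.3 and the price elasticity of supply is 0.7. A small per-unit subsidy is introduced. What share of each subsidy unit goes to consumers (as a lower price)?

For a small subsidy around the equilibrium, the benefit split depends on the relative slopes, which at a point are proportional to the elasticities.
Buyer share = εs/(εs + |εd|) = 0.7/(0.7 + 1.3) = 0.35; seller share = |εd|/(εs + |εd|) = 0.65.

Consumer share = 0.35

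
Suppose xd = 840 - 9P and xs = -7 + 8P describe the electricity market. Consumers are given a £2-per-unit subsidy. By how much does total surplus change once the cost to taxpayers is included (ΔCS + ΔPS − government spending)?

Pre-subsidy: 840 - 9P = -7 + 8P gives P* = 847/17, x* = 6657/17.
With the rebate, buyers effectively pay Pb = Ps − 2, where Ps is the price sellers receive.
Demand in terms of Ps becomes xd = 840 − 9(Ps − 2) = 858 - 9Ps. Setting this equal to supply: 858 - 9Ps = -7 + 8Ps, so Ps = 865/17.
Buyers pay Pb = 865/17 − 2 = 831/17; x' = -7 + 8·(865/17) = 6801/17.
ΔCS = ½(6657/17 + 6801/17)(847/17 − 831/17) = 107664/289; ΔPS = ½(6657/17 + 6801/17)(865/17 − 847/17) = 121122/289.
Government spending = 2 × 6801/17 = 13602/17.
Net change = 107664/289 + 121122/289 − 13602/17 = -144/17. The loss equals the DWL triangle ½·2·144/17.

Net change in total surplus = -144/17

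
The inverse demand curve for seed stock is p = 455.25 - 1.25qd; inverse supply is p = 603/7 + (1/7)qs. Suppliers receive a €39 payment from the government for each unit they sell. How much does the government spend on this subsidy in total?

Pre-subsidy: 455.25 - 1.25q = 603/7 + (1/7)q gives q* = 265 and p* = 124.
With the subsidy, sellers receive ps = pb + 39 for each unit, where pb is the price buyers pay.
On the curves, pb = 455.25 - 1.25q and ps = 603/7 + (1/7)q; the wedge ps − pb = 39 gives 603/7 + (1/7)q − (455.25 - 1.25q) = 39, so q' = 293.
Then pb = 455.25 − 1.25·293 = 89 and ps = 603/7 + (1/7)·293 = 128.
Government outlay = subsidy × quantity = 39 × 293 = 11427.

Government cost = €11427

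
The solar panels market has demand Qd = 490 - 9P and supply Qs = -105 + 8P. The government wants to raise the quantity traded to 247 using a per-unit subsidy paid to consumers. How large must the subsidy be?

At Q = 247, invert demand for the buyer price: Pb = (490 − 247)/9 = 27; invert supply for the seller price: Ps = (247 − (-105))/8 = 44.
The subsidy must fill the gap: s = Ps − Pb = 44 − 27 = 17.

Required subsidy s = 17 per unit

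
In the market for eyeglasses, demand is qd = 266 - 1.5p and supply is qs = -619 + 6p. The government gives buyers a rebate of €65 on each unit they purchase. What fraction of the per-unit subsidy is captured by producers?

Producer share = 0.2

Pre-subsidy: 266 - 1.5p = -619 + 6p gives p* = 118, q* = 89.
With the rebate, buyers effectively pay pb = ps − 65, where ps is the price sellers receive.
Demand in terms of ps becomes qd = 266 − 1.5(ps − 65) = 363.5 - 1.5ps. Setting this equal to supply: 363.5 - 1.5ps = -619 + 6ps, so ps = 131.
Buyers pay pb = 131 − 65 = 66; q' = -619 + 6·131 = 167.
Buyers' price falls by p* − pb = 118 − 66 = 52; sellers' price rises by ps − p* = 131 − 118 = 13.
So producers capture 13/65 = 0.2 of each unit of subsidy.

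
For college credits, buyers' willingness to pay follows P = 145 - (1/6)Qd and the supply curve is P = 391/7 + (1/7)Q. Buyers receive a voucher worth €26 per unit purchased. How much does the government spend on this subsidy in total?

Pre-subsidy: 145 - (1/6)Q = 391/7 + (1/7)Q gives Q* = 288 and P* = 97.
With the rebate, buyers effectively pay Pb = Ps − 26, where Ps is the price sellers receive.
On the curves, Pb = 145 - (1/6)Q and Ps = 391/7 + (1/7)Q; the wedge Ps − Pb = 26 gives 391/7 + (1/7)Q − (145 - (1/6)Q) = 26, so Q' = 372.
Then Pb = 145 − (1/6)·372 = 83 and Ps = 391/7 + (1/7)·372 = 109.
Government outlay = subsidy × quantity = 26 × 372 = 9672.

Government cost = €9672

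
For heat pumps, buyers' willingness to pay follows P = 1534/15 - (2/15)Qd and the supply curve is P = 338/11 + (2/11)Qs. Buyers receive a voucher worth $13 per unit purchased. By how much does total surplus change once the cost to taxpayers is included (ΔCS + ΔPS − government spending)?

Net change in total surplus = -$268.125

Pre-subsidy: 1534/15 - (2/15)Q = 338/11 + (2/11)Q gives Q* = 227 and P* = 72.
With the rebate, buyers effectively pay Pb = Ps − 13, where Ps is the price sellers receive.
On the curves, Pb = 1534/15 - (2/15)Q and Ps = 338/11 + (2/11)Q; the wedge Ps − Pb = 13 gives 338/11 + (2/11)Q − (1534/15 - (2/15)Q) = 13, so Q' = 268.25.
Then Pb = 1534/15 − (2/15)·268.25 = 66.5 and Ps = 338/11 + (2/11)·268.25 = 79.5.
ΔCS = ½(227 + 268.25)(72 − 66.5) = 1361.9375; ΔPS = ½(227 + 268.25)(79.5 − 72) = 1857.1875.
Government spending = 13 × 268.25 = 3487.25.
Net change = 1361.9375 + 1857.1875 − 3487.25 = -268.125. The loss equals the DWL triangle ½·13·41.25.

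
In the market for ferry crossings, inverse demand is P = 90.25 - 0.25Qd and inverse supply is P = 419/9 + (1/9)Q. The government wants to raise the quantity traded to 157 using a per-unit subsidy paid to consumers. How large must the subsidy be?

Required subsidy s = 13 per unit

At Q = 157, from the demand curve buyers pay Pb = 90.25 − 0.25·157 = 51; from the supply curve sellers need Ps = 419/9 + (1/9)·157 = 64.
The subsidy must fill the gap: s = Ps − Pb = 64 − 51 = 13.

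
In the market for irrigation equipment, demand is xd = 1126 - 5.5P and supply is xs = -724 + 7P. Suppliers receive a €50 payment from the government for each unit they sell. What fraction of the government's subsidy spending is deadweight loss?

Pre-subsidy: 1126 - 5.5P = -724 + 7P gives P* = 148, x* = 312.
With the subsidy, sellers receive Ps = Pb + 50 for each unit, where Pb is the price buyers pay.
Supply in terms of Pb becomes xs = -724 + 7(Pb + 50) = -374 + 7Pb. Setting this equal to demand: 1126 - 5.5Pb = -374 + 7Pb, so Pb = 120.
Sellers receive Ps = 120 + 50 = 170; x' = 1126 − 5.5·120 = 466.
ΔCS = ½(312 + 466)(148 − 120) = 10892; ΔPS = ½(312 + 466)(170 − 148) = 8558.
Government spending = 50 × 466 = 23300.
DWL = ½ × 50 × (466 − 312) = 3850; fraction = 3850 / 23300 = 77/466.

DWL / government spending = 77/466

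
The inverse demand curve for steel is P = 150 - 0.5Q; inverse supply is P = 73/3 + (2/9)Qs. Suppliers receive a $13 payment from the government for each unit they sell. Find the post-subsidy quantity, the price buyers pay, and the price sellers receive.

Q' = 192; buyers pay $54; sellers receive $67

Pre-subsidy: 150 - 0.5Q = 73/3 + (2/9)Q gives Q* = 174 and P* = 63.
With the subsidy, sellers receive Ps = Pb + 13 for each unit, where Pb is the price buyers pay.
On the curves, Pb = 150 - 0.5Q and Ps = 73/3 + (2/9)Q; the wedge Ps − Pb = 13 gives 73/3 + (2/9)Q − (150 - 0.5Q) = 13, so Q' = 192.
Then Pb = 150 − 0.5·192 = 54 and Ps = 73/3 + (2/9)·192 = 67.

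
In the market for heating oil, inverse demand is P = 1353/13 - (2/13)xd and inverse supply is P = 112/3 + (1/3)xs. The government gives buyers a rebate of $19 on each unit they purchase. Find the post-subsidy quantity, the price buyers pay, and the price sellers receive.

Pre-subsidy: 1353/13 - (2/13)x = 112/3 + (1/3)x gives x* = 137 and P* = 83.
With the rebate, buyers effectively pay Pb = Ps − 19, where Ps is the price sellers receive.
On the curves, Pb = 1353/13 - (2/13)x and Ps = 112/3 + (1/3)x; the wedge Ps − Pb = 19 gives 112/3 + (1/3)x − (1353/13 - (2/13)x) = 19, so x' = 176.
Then Pb = 1353/13 − (2/13)·176 = 77 and Ps = 112/3 + (1/3)·176 = 96.

x' = 176; buyers pay $77; sellers receive $96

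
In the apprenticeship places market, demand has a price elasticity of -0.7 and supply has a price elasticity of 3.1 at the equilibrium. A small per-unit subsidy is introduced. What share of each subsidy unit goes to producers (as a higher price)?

Producer share = 7/38

For a small subsidy around the equilibrium, the benefit split depends on the relative slopes, which at a point are proportional to the elasticities.
Buyer share = εs/(εs + |εd|) = 3.1/(3.1 + 0.7) = 31/38; seller share = |εd|/(εs + |εd|) = 7/38.
So producers capture 7/38 of the subsidy.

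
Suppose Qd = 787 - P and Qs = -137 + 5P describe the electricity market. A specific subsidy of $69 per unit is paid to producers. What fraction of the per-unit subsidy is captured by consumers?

Pre-subsidy: 787 - P = -137 + 5P gives P* = 154, Q* = 633.
With the subsidy, sellers receive Ps = Pb + 69 for each unit, where Pb is the price buyers pay.
Supply in terms of Pb becomes Qs = -137 + 5(Pb + 69) = 208 + 5Pb. Setting this equal to demand: 787 - Pb = 208 + 5Pb, so Pb = 96.5.
Sellers receive Ps = 96.5 + 69 = 165.5; Q' = 787 − 1·96.5 = 690.5.
Buyers' price falls by P* − Pb = 154 − 96.5 = 57.5; sellers' price rises by Ps − P* = 165.5 − 154 = 11.5.
So consumers capture 57.5/69 = 5/6 of each unit of subsidy.

Consumer share = 5/6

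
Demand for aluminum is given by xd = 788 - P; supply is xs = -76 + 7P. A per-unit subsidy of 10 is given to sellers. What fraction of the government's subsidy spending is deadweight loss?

DWL / government spending = 7/1102

Pre-subsidy: 788 - P = -76 + 7P gives P* = 108, x* = 680.
With the subsidy, sellers receive Ps = Pb + 10 for each unit, where Pb is the price buyers pay.
Supply in terms of Pb becomes xs = -76 + 7(Pb + 10) = -6 + 7Pb. Setting this equal to demand: 788 - Pb = -6 + 7Pb, so Pb = 99.25.
Sellers receive Ps = 99.25 + 10 = 109.25; x' = 788 − 1·99.25 = 688.75.
ΔCS = ½(680 + 688.75)(108 − 99.25) = 5988.28125; ΔPS = ½(680 + 688.75)(109.25 − 108) = 855.46875.
Government spending = 10 × 688.75 = 6887.5.
DWL = ½ × 10 × (688.75 − 680) = 43.75; fraction = 43.75 / 6887.5 = 7/1102.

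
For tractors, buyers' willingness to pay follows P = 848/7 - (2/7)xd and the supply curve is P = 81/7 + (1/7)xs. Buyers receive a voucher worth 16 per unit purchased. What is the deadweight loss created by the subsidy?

Pre-subsidy: 848/7 - (2/7)x = 81/7 + (1/7)x gives x* = 767/3 and P* = 1010/21.
With the rebate, buyers effectively pay Pb = Ps − 16, where Ps is the price sellers receive.
On the curves, Pb = 848/7 - (2/7)x and Ps = 81/7 + (1/7)x; the wedge Ps − Pb = 16 gives 81/7 + (1/7)x − (848/7 - (2/7)x) = 16, so x' = 293.
Then Pb = 848/7 − (2/7)·293 = 262/7 and Ps = 81/7 + (1/7)·293 = 374/7.
The subsidy expands output by 293 − 767/3 = 112/3 past the efficient level; on those units the gap between marginal cost and willingness to pay runs from 0 up to 16.
DWL = ½ × 16 × 112/3 = 896/3.

Deadweight loss = 896/3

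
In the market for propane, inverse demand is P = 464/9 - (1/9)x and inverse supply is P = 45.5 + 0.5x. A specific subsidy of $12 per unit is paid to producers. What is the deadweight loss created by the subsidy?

Deadweight loss = 1296/11

Pre-subsidy: 464/9 - (1/9)x = 45.5 + 0.5x gives x* = 109/11 and P* = 555/11.
With the subsidy, sellers receive Ps = Pb + 12 for each unit, where Pb is the price buyers pay.
On the curves, Pb = 464/9 - (1/9)x and Ps = 45.5 + 0.5x; the wedge Ps − Pb = 12 gives 45.5 + 0.5x − (464/9 - (1/9)x) = 12, so x' = 325/11.
Then Pb = 464/9 − (1/9)·(325/11) = 531/11 and Ps = 45.5 + 0.5·(325/11) = 663/11.
The subsidy expands output by 325/11 − 109/11 = 216/11 past the efficient level; on those units the gap between marginal cost and willingness to pay runs from 0 up to 12.
DWL = ½ × 12 × 216/11 = 1296/11.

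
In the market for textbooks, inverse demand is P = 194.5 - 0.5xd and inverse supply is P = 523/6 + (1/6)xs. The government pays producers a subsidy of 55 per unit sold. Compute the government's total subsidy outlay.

Pre-subsidy: 194.5 - 0.5x = 523/6 + (1/6)x gives x* = 161 and P* = 114.
With the subsidy, sellers receive Ps = Pb + 55 for each unit, where Pb is the price buyers pay.
On the curves, Pb = 194.5 - 0.5x and Ps = 523/6 + (1/6)x; the wedge Ps − Pb = 55 gives 523/6 + (1/6)x − (194.5 - 0.5x) = 55, so x' = 243.5.
Then Pb = 194.5 − 0.5·243.5 = 72.75 and Ps = 523/6 + (1/6)·243.5 = 127.75.
Government outlay = subsidy × quantity = 55 × 243.5 = 13392.5.

Government cost = 13392.5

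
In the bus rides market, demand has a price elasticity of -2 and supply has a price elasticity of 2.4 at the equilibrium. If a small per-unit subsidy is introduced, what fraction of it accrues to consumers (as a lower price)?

For a small subsidy around the equilibrium, the benefit split depends on the relative slopes, which at a point are proportional to the elasticities.
Buyer share = εs/(εs + |εd|) = 2.4/(2.4 + 2) = 6/11; seller share = |εd|/(εs + |εd|) = 5/11.

Consumer share = 6/11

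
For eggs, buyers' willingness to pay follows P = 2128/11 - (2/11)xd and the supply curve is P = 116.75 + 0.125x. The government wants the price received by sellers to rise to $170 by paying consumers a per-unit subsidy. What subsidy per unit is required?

At a seller price of 170, quantity supplied is -934 + 8·170 = 426.
Buyers absorb 426 only when they pay Pb = 2128/11 − (2/11)·426 = 116.
s = Ps − Pb = 170 − 116 = 54.

Required subsidy s = $54 per unit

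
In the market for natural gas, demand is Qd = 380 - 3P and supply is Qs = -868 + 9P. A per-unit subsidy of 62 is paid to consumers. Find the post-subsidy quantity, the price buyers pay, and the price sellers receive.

Q' = 207.5; buyers pay 57.5; sellers receive 119.5

Pre-subsidy: 380 - 3P = -868 + 9P gives P* = 104, Q* = 68.
With the rebate, buyers effectively pay Pb = Ps − 62, where Ps is the price sellers receive.
Demand in terms of Ps becomes Qd = 380 − 3(Ps − 62) = 566 - 3Ps. Setting this equal to supply: 566 - 3Ps = -868 + 9Ps, so Ps = 119.5.
Buyers pay Pb = 119.5 − 62 = 57.5; Q' = -868 + 9·119.5 = 207.5.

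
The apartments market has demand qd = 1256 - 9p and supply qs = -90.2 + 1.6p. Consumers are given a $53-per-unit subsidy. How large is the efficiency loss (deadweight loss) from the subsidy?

Deadweight loss = $1908

Pre-subsidy: 1256 - 9p = -90.2 + 1.6p gives p* = 127, q* = 113.
With the rebate, buyers effectively pay pb = ps − 53, where ps is the price sellers receive.
Demand in terms of ps becomes qd = 1256 − 9(ps − 53) = 1733 - 9ps. Setting this equal to supply: 1733 - 9ps = -90.2 + 1.6ps, so ps = 172.
Buyers pay pb = 172 − 53 = 119; q' = -90.2 + 1.6·172 = 185.
The subsidy expands output by 185 − 113 = 72 past the efficient level; on those units the gap between marginal cost and willingness to pay runs from 0 up to 53.
DWL = ½ × 53 × 72 = 1908.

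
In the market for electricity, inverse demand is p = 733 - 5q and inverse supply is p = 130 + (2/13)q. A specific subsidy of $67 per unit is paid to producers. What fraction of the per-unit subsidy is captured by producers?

Pre-subsidy: 733 - 5q = 130 + (2/13)q gives q* = 117 and p* = 148.
With the subsidy, sellers receive ps = pb + 67 for each unit, where pb is the price buyers pay.
On the curves, pb = 733 - 5q and ps = 130 + (2/13)q; the wedge ps − pb = 67 gives 130 + (2/13)q − (733 - 5q) = 67, so q' = 130.
Then pb = 733 − 5·130 = 83 and ps = 130 + (2/13)·130 = 150.
Buyers' price falls by p* − pb = 148 − 83 = 65; sellers' price rises by ps − p* = 150 − 148 = 2.
So producers capture 2/67 = 2/67 of each unit of subsidy.

Producer share = 2/67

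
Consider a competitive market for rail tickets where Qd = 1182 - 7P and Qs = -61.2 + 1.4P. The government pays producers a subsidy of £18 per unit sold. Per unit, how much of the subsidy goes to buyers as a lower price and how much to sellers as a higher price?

Pre-subsidy: 1182 - 7P = -61.2 + 1.4P gives P* = 148, Q* = 146.
With the subsidy, sellers receive Ps = Pb + 18 for each unit, where Pb is the price buyers pay.
Supply in terms of Pb becomes Qs = -61.2 + 1.4(Pb + 18) = -36 + 1.4Pb. Setting this equal to demand: 1182 - 7Pb = -36 + 1.4Pb, so Pb = 145.
Sellers receive Ps = 145 + 18 = 163; Q' = 1182 − 7·145 = 167.
Buyers' price falls by P* − Pb = 148 − 145 = 3; sellers' price rises by Ps − P* = 163 − 148 = 15.

Buyers gain £3 per unit; sellers gain £15 per unit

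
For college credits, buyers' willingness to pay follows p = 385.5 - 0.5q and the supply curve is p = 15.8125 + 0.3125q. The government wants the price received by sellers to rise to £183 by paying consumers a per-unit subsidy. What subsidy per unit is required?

Required subsidy s = £65 per unit

At a seller price of 183, quantity supplied is -50.6 + 3.2·183 = 535.
Buyers absorb 535 only when they pay pb = 385.5 − 0.5·535 = 118.
s = ps − pb = 183 − 118 = 65.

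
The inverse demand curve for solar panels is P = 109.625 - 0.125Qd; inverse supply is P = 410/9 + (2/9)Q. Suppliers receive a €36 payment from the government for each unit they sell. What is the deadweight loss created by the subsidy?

Deadweight loss = €1866.24

Pre-subsidy: 109.625 - 0.125Q = 410/9 + (2/9)Q gives Q* = 184.52 and P* = 86.56.
With the subsidy, sellers receive Ps = Pb + 36 for each unit, where Pb is the price buyers pay.
On the curves, Pb = 109.625 - 0.125Q and Ps = 410/9 + (2/9)Q; the wedge Ps − Pb = 36 gives 410/9 + (2/9)Q − (109.625 - 0.125Q) = 36, so Q' = 288.2.
Then Pb = 109.625 − 0.125·288.2 = 73.6 and Ps = 410/9 + (2/9)·288.2 = 109.6.
The subsidy expands output by 288.2 − 184.52 = 103.68 past the efficient level; on those units the gap between marginal cost and willingness to pay runs from 0 up to 36.
DWL = ½ × 36 × 103.68 = 1866.24.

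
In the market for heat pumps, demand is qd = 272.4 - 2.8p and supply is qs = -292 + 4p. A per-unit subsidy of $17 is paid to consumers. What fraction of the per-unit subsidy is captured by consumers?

Consumer share = 10/17

Pre-subsidy: 272.4 - 2.8p = -292 + 4p gives p* = 83, q* = 40.
With the rebate, buyers effectively pay pb = ps − 17, where ps is the price sellers receive.
Demand in terms of ps becomes qd = 272.4 − 2.8(ps − 17) = 320 - 2.8ps. Setting this equal to supply: 320 - 2.8ps = -292 + 4ps, so ps = 90.
Buyers pay pb = 90 − 17 = 73; q' = -292 + 4·90 = 68.
Buyers' price falls by p* − pb = 83 − 73 = 10; sellers' price rises by ps − p* = 90 − 83 = 7.
So consumers capture 10/17 = 10/17 of each unit of subsidy.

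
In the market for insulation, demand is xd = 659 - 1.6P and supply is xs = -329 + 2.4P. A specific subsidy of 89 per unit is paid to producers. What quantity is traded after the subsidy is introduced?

Pre-subsidy: 659 - 1.6P = -329 + 2.4P gives P* = 247, x* = 263.8.
With the subsidy, sellers receive Ps = Pb + 89 for each unit, where Pb is the price buyers pay.
Supply in terms of Pb becomes xs = -329 + 2.4(Pb + 89) = -115.4 + 2.4Pb. Setting this equal to demand: 659 - 1.6Pb = -115.4 + 2.4Pb, so Pb = 193.6.
Sellers receive Ps = 193.6 + 89 = 282.6; x' = 659 − 1.6·193.6 = 349.24.

x' = 349.24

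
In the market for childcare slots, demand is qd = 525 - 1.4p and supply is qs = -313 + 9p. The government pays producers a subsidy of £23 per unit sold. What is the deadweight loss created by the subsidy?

Pre-subsidy: 525 - 1.4p = -313 + 9p gives p* = 2095/26, q* = 10717/26.
With the subsidy, sellers receive ps = pb + 23 for each unit, where pb is the price buyers pay.
Supply in terms of pb becomes qs = -313 + 9(pb + 23) = -106 + 9pb. Setting this equal to demand: 525 - 1.4pb = -106 + 9pb, so pb = 3155/52.
Sellers receive ps = 3155/52 + 23 = 4351/52; q' = 525 − 1.4·(3155/52) = 22883/52.
The subsidy expands output by 22883/52 − 10717/26 = 1449/52 past the efficient level; on those units the gap between marginal cost and willingness to pay runs from 0 up to 23.
DWL = ½ × 23 × 1449/52 = 33327/104.

Deadweight loss = 33327/104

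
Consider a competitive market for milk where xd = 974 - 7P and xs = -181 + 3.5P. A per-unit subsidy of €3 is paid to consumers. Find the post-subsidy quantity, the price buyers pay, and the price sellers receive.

x' = 211; buyers pay €109; sellers receive €112

Pre-subsidy: 974 - 7P = -181 + 3.5P gives P* = 110, x* = 204.
With the rebate, buyers effectively pay Pb = Ps − 3, where Ps is the price sellers receive.
Demand in terms of Ps becomes xd = 974 − 7(Ps − 3) = 995 - 7Ps. Setting this equal to supply: 995 - 7Ps = -181 + 3.5Ps, so Ps = 112.
Buyers pay Pb = 112 − 3 = 109; x' = -181 + 3.5·112 = 211.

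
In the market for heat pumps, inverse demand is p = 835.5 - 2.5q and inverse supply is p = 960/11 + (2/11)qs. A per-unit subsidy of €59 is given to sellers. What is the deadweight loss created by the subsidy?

Pre-subsidy: 835.5 - 2.5q = 960/11 + (2/11)q gives q* = 279 and p* = 138.
With the subsidy, sellers receive ps = pb + 59 for each unit, where pb is the price buyers pay.
On the curves, pb = 835.5 - 2.5q and ps = 960/11 + (2/11)q; the wedge ps − pb = 59 gives 960/11 + (2/11)q − (835.5 - 2.5q) = 59, so q' = 301.
Then pb = 835.5 − 2.5·301 = 83 and ps = 960/11 + (2/11)·301 = 142.
The subsidy expands output by 301 − 279 = 22 past the efficient level; on those units the gap between marginal cost and willingness to pay runs from 0 up to 59.
DWL = ½ × 59 × 22 = 649.

Deadweight loss = €649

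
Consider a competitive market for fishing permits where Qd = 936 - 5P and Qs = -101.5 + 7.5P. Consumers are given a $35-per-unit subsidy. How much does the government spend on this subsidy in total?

Pre-subsidy: 936 - 5P = -101.5 + 7.5P gives P* = 83, Q* = 521.
With the rebate, buyers effectively pay Pb = Ps − 35, where Ps is the price sellers receive.
Demand in terms of Ps becomes Qd = 936 − 5(Ps − 35) = 1111 - 5Ps. Setting this equal to supply: 1111 - 5Ps = -101.5 + 7.5Ps, so Ps = 97.
Buyers pay Pb = 97 − 35 = 62; Q' = -101.5 + 7.5·97 = 626.
Government outlay = subsidy × quantity = 35 × 626 = 21910.

Government cost = $21910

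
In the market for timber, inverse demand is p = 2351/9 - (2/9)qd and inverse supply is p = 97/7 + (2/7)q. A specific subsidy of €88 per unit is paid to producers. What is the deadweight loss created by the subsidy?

Deadweight loss = €7623

Pre-subsidy: 2351/9 - (2/9)q = 97/7 + (2/7)q gives q* = 487 and p* = 153.
With the subsidy, sellers receive ps = pb + 88 for each unit, where pb is the price buyers pay.
On the curves, pb = 2351/9 - (2/9)q and ps = 97/7 + (2/7)q; the wedge ps − pb = 88 gives 97/7 + (2/7)q − (2351/9 - (2/9)q) = 88, so q' = 660.25.
Then pb = 2351/9 − (2/9)·660.25 = 114.5 and ps = 97/7 + (2/7)·660.25 = 202.5.
The subsidy expands output by 660.25 − 487 = 173.25 past the efficient level; on those units the gap between marginal cost and willingness to pay runs from 0 up to 88.
DWL = ½ × 88 × 173.25 = 7623.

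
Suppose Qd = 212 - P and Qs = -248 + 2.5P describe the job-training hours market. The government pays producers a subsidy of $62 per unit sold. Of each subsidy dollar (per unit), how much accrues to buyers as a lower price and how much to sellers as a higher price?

Buyers gain 310/7 per unit; sellers gain 124/7 per unit

Pre-subsidy: 212 - P = -248 + 2.5P gives P* = 920/7, Q* = 564/7.
With the subsidy, sellers receive Ps = Pb + 62 for each unit, where Pb is the price buyers pay.
Supply in terms of Pb becomes Qs = -248 + 2.5(Pb + 62) = -93 + 2.5Pb. Setting this equal to demand: 212 - Pb = -93 + 2.5Pb, so Pb = 610/7.
Sellers receive Ps = 610/7 + 62 = 1044/7; Q' = 212 − 1·(610/7) = 874/7.
Buyers' price falls by P* − Pb = 920/7 − 610/7 = 310/7; sellers' price rises by Ps − P* = 1044/7 − 920/7 = 124/7.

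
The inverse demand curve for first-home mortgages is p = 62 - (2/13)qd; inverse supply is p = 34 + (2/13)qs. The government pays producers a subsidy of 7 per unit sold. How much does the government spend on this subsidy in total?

Pre-subsidy: 62 - (2/13)q = 34 + (2/13)q gives q* = 91 and p* = 48.
With the subsidy, sellers receive ps = pb + 7 for each unit, where pb is the price buyers pay.
On the curves, pb = 62 - (2/13)q and ps = 34 + (2/13)q; the wedge ps − pb = 7 gives 34 + (2/13)q − (62 - (2/13)q) = 7, so q' = 113.75.
Then pb = 62 − (2/13)·113.75 = 44.5 and ps = 34 + (2/13)·113.75 = 51.5.
Government outlay = subsidy × quantity = 7 × 113.75 = 796.25.

Government cost = 796.25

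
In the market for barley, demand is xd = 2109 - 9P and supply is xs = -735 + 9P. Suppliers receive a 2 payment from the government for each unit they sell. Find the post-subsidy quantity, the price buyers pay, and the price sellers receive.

Pre-subsidy: 2109 - 9P = -735 + 9P gives P* = 158, x* = 687.
With the subsidy, sellers receive Ps = Pb + 2 for each unit, where Pb is the price buyers pay.
Supply in terms of Pb becomes xs = -735 + 9(Pb + 2) = -717 + 9Pb. Setting this equal to demand: 2109 - 9Pb = -717 + 9Pb, so Pb = 157.
Sellers receive Ps = 157 + 2 = 159; x' = 2109 − 9·157 = 696.

x' = 696; buyers pay 157; sellers receive 159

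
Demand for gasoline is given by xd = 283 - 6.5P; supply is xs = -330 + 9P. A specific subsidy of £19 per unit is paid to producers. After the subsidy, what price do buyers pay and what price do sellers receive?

Pre-subsidy: 283 - 6.5P = -330 + 9P gives P* = 1226/31, x* = 804/31.
With the subsidy, sellers receive Ps = Pb + 19 for each unit, where Pb is the price buyers pay.
Supply in terms of Pb becomes xs = -330 + 9(Pb + 19) = -159 + 9Pb. Setting this equal to demand: 283 - 6.5Pb = -159 + 9Pb, so Pb = 884/31.
Sellers receive Ps = 884/31 + 19 = 1473/31; x' = 283 − 6.5·(884/31) = 3027/31.

Buyers pay 884/31; sellers receive 1473/31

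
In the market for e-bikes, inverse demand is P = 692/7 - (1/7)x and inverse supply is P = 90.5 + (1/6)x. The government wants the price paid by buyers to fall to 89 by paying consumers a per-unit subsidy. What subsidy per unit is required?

At a buyer price of 89, quantity demanded is 692 − 7·89 = 69.
Sellers supply 69 only when they receive Ps = 90.5 + (1/6)·69 = 102.
s = Ps − Pb = 102 − 89 = 13.

Required subsidy s = 13 per unit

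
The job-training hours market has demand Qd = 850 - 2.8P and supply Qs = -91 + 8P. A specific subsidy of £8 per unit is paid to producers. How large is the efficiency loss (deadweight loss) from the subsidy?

Deadweight loss = 1792/27

Pre-subsidy: 850 - 2.8P = -91 + 8P gives P* = 4705/54, Q* = 16363/27.
With the subsidy, sellers receive Ps = Pb + 8 for each unit, where Pb is the price buyers pay.
Supply in terms of Pb becomes Qs = -91 + 8(Pb + 8) = -27 + 8Pb. Setting this equal to demand: 850 - 2.8Pb = -27 + 8Pb, so Pb = 4385/54.
Sellers receive Ps = 4385/54 + 8 = 4817/54; Q' = 850 − 2.8·(4385/54) = 16811/27.
The subsidy expands output by 16811/27 − 16363/27 = 448/27 past the efficient level; on those units the gap between marginal cost and willingness to pay runs from 0 up to 8.
DWL = ½ × 8 × 448/27 = 1792/27.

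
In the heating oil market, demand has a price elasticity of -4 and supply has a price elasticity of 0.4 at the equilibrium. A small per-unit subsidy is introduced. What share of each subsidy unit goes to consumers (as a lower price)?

Consumer share = 1/11

For a small subsidy around the equilibrium, the benefit split depends on the relative slopes, which at a point are proportional to the elasticities.
Buyer share = εs/(εs + |εd|) = 0.4/(0.4 + 4) = 1/11; seller share = |εd|/(εs + |εd|) = 10/11.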